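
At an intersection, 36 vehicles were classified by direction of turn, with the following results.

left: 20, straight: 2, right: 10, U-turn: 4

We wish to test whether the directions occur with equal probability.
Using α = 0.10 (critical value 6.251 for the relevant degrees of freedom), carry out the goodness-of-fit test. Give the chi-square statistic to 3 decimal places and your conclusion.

21.778; reject

Under H₀ each category has probability 1/4, so each expected count is 36/4 = 9.
left: (20 − 9)²/9 = 121/9 = 13.4444
straight: (2 − 9)²/9 = 49/9 = 5.4444
right: (10 − 9)²/9 = 1/9 = 0.1111
U-turn: (4 − 9)²/9 = 25/9 = 2.7778
Sum = 21.778
df = 3. Since 21.778 > 6.251, we reject H₀.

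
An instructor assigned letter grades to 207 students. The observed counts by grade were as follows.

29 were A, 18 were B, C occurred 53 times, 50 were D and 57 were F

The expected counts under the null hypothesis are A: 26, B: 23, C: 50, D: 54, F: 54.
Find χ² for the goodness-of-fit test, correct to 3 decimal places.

2.076

cat         O        E   (O−E)²/E
A          29       26     0.3462
B          18       23     1.0870
C          53       50     0.1800
D          50       54     0.2963
F          57       54     0.1667
Sum = 2.076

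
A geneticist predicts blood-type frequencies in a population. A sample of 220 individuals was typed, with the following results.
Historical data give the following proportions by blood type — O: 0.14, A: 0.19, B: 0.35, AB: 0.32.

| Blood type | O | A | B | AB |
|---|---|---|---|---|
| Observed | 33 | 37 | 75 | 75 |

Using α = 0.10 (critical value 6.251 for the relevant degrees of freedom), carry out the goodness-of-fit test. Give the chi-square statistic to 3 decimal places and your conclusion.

Expected counts E_i = n·p_i: 220×0.14 = 30.8, 220×0.19 = 41.8, 220×0.35 = 77, 220×0.32 = 70.4.
O: (33 − 30.8)²/30.8 = 4.84/30.8 = 0.1571
A: (37 − 41.8)²/41.8 = 23.04/41.8 = 0.5512
B: (75 − 77)²/77 = 4/77 = 0.0519
AB: (75 − 70.4)²/70.4 = 21.16/70.4 = 0.3006
Sum = 1.061
df = 3. Since 1.061 < 6.251, we do not reject H₀.

1.061; do not reject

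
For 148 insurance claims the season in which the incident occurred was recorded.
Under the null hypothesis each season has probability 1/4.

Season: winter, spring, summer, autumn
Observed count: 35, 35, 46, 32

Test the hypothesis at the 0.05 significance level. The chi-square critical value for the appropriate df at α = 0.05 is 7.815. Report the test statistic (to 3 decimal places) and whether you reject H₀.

3.081; do not reject

Under H₀ each category has probability 1/4, so each expected count is 148/4 = 37.
cat         O        E   (O−E)²/E
winter     35       37     0.1081
spring     35       37     0.1081
summer     46       37     2.1892
autumn     32       37     0.6757
Sum = 3.081
df = 3. Since 3.081 < 7.815, we do not reject H₀.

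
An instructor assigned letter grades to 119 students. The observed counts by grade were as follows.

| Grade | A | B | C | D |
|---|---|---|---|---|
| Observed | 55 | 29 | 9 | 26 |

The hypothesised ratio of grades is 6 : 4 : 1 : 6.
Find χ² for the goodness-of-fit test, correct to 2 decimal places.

Ratio total = 17. Expected counts: 119×6/17 = 42, 119×4/17 = 28, 119×1/17 = 7, 119×6/17 = 42.
cat         O        E   (O−E)²/E
A          55       42      4.024
B          29       28      0.036
C           9        7      0.571
D          26       42      6.095
Sum = 10.73

10.73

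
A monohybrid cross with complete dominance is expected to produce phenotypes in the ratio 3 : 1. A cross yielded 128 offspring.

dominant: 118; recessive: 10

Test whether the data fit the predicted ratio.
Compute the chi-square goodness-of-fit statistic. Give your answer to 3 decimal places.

Ratio total = 4. Expected counts: 128×3/4 = 96, 128×1/4 = 32.
cat            O        E   (O−E)²/E
dominant     118       96     5.0417
recessive     10       32    15.1250
Sum = 20.167

20.167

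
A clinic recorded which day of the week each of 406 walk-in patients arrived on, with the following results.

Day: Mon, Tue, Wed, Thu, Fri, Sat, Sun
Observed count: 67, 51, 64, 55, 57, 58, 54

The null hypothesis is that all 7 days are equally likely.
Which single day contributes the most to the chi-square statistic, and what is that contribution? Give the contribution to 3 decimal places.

Under H₀ each category has probability 1/7, so each expected count is 406/7 = 58.
cat         O        E   (O−E)²/E
Mon        67       58     1.3966
Tue        51       58     0.8448
Wed        64       58     0.6207
Thu        55       58     0.1552
Fri        57       58     0.0172
Sat        58       58     0.0000
Sun        54       58     0.2759
The largest term is for Mon: 1.397.

Mon, 1.397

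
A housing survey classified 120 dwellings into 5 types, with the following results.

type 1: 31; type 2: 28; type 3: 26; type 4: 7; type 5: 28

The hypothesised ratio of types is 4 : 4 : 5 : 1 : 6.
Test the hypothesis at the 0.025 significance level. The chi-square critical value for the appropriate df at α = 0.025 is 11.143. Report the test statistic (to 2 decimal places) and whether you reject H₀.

Ratio total = 20. Expected counts: 120×4/20 = 24, 120×4/20 = 24, 120×5/20 = 30, 120×1/20 = 6, 120×6/20 = 36.
type 1: (31 − 24)²/24 = 49/24 = 2.042
type 2: (28 − 24)²/24 = 16/24 = 0.667
type 3: (26 − 30)²/30 = 16/30 = 0.533
type 4: (7 − 6)²/6 = 1/6 = 0.167
type 5: (28 − 36)²/36 = 64/36 = 1.778
Sum = 5.19
df = 4. Since 5.19 < 11.143, we do not reject H₀.

5.19; do not reject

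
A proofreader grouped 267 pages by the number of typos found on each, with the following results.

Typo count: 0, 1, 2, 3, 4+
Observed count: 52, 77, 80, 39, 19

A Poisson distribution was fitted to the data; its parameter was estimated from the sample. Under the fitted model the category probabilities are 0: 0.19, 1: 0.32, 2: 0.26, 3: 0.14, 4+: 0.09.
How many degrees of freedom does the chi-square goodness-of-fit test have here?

3

There are k = 5 categories and 1 parameter estimated from the data, so df = 5 − 1 − 1 = 3.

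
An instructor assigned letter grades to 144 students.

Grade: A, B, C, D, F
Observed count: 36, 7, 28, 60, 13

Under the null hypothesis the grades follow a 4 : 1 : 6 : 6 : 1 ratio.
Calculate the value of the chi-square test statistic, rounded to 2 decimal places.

Ratio total = 18. Expected counts: 144×4/18 = 32, 144×1/18 = 8, 144×6/18 = 48, 144×6/18 = 48, 144×1/18 = 8.
A: (36 − 32)²/32 = 16/32 = 0.500
B: (7 − 8)²/8 = 1/8 = 0.125
C: (28 − 48)²/48 = 400/48 = 8.333
D: (60 − 48)²/48 = 144/48 = 3.000
F: (13 − 8)²/8 = 25/8 = 3.125
Sum = 15.08

15.08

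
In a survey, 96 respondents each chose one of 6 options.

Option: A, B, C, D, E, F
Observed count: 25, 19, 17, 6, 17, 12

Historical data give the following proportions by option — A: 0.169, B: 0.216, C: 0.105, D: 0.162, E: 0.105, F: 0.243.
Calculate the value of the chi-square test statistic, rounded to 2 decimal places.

25.76

Expected counts E_i = n·p_i: 96×0.169 = 16.224, 96×0.216 = 20.736, 96×0.105 = 10.08, 96×0.162 = 15.552, 96×0.105 = 10.08, 96×0.243 = 23.328.
cat         O        E   (O−E)²/E
A          25   16.224      4.747
B          19   20.736      0.145
C          17    10.08      4.751
D           6   15.552      5.867
E          17    10.08      4.751
F          12   23.328      5.501
Sum = 25.76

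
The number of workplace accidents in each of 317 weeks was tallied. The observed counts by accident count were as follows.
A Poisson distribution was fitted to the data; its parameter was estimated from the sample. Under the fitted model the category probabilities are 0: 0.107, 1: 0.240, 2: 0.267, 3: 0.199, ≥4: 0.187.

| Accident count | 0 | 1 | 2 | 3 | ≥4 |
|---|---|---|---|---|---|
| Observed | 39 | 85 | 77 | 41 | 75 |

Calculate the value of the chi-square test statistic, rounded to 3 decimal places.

Expected counts E_i = n·p_i: 317×0.107 = 33.919, 317×0.240 = 76.08, 317×0.267 = 84.639, 317×0.199 = 63.083, 317×0.187 = 59.279.
χ² = (39−33.919)²/33.919 + (85−76.08)²/76.08 + (77−84.639)²/84.639 + (41−63.083)²/63.083 + (75−59.279)²/59.279
   = 0.7611 + 1.0458 + 0.6894 + 7.7304 + 4.1693
Sum = 14.396

14.396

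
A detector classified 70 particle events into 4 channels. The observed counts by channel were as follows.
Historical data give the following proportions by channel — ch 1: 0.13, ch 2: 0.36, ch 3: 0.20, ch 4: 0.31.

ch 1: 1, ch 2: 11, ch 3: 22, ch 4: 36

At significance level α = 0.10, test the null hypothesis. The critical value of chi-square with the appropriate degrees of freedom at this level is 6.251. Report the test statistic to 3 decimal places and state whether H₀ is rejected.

29.206; reject

Expected counts E_i = n·p_i: 70×0.13 = 9.1, 70×0.36 = 25.2, 70×0.20 = 14, 70×0.31 = 21.7.
ch 1: (1 − 9.1)²/9.1 = 65.61/9.1 = 7.2099
ch 2: (11 − 25.2)²/25.2 = 201.64/25.2 = 8.0016
ch 3: (22 − 14)²/14 = 64/14 = 4.5714
ch 4: (36 − 21.7)²/21.7 = 204.49/21.7 = 9.4235
Sum = 29.206
df = 3. Since 29.206 > 6.251, we reject H₀.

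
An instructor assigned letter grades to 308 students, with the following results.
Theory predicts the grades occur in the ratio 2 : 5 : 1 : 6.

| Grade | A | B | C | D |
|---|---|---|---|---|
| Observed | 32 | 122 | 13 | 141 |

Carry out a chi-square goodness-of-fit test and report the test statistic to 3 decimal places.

8.877

Ratio total = 14. Expected counts: 308×2/14 = 44, 308×5/14 = 110, 308×1/14 = 22, 308×6/14 = 132.
χ² = (32−44)²/44 + (122−110)²/110 + (13−22)²/22 + (141−132)²/132
   = 3.2727 + 1.3091 + 3.6818 + 0.6136
Sum = 8.877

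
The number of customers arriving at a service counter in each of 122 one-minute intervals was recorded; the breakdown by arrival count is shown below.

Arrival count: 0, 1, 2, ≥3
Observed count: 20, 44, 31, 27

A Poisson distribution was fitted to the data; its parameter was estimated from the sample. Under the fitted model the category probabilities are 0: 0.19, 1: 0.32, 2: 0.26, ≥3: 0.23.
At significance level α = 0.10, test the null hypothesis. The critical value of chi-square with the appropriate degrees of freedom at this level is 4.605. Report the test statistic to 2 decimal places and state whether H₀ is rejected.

1.12; do not reject

Expected counts E_i = n·p_i: 122×0.19 = 23.18, 122×0.32 = 39.04, 122×0.26 = 31.72, 122×0.23 = 28.06.
χ² = (20−23.18)²/23.18 + (44−39.04)²/39.04 + (31−31.72)²/31.72 + (27−28.06)²/28.06
   = 0.436 + 0.630 + 0.016 + 0.040
Sum = 1.12
df = 2. Since 1.12 < 4.605, we do not reject H₀.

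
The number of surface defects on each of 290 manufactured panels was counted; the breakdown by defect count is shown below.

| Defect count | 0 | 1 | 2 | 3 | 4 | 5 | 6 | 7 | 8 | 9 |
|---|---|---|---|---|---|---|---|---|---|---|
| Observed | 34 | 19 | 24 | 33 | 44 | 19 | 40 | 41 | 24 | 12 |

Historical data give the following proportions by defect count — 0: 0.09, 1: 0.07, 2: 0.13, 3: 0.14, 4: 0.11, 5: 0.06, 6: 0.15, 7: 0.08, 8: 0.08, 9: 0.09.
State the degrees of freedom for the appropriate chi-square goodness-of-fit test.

There are k = 10 categories and no parameters were estimated from the data, so df = 10 − 1 = 9.

9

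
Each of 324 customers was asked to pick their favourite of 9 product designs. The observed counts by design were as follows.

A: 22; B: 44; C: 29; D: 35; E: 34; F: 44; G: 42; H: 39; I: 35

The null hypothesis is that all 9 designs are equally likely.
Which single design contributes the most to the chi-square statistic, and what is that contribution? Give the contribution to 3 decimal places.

A, 5.444

Expected count for each of the 9 categories: 324/9 = 36.
χ² = (22−36)²/36 + (44−36)²/36 + (29−36)²/36 + (35−36)²/36 + (34−36)²/36 + (44−36)²/36 + (42−36)²/36 + (39−36)²/36 + (35−36)²/36
   = 5.4444 + 1.7778 + 1.3611 + 0.0278 + 0.1111 + 1.7778 + 1.0000 + 0.2500 + 0.0278
The largest term is for A: 5.444.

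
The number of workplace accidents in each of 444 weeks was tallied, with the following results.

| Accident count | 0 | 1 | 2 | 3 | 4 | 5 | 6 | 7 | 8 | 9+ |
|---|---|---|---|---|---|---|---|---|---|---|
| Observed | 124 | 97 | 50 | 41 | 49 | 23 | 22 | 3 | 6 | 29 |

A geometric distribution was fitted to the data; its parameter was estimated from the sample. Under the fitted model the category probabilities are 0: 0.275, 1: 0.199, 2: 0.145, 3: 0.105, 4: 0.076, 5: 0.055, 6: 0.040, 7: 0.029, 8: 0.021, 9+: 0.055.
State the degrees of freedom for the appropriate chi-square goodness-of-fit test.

8

There are k = 10 categories and 1 parameter estimated from the data, so df = 10 − 1 − 1 = 8.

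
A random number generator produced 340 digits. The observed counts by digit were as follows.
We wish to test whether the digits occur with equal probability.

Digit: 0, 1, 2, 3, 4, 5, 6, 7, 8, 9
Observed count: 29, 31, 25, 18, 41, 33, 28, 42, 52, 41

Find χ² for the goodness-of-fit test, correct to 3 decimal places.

26.294

Under H₀ each category has probability 1/10, so each expected count is 340/10 = 34.
cat         O        E   (O−E)²/E
0          29       34     0.7353
1          31       34     0.2647
2          25       34     2.3824
3          18       34     7.5294
4          41       34     1.4412
5          33       34     0.0294
6          28       34     1.0588
7          42       34     1.8824
8          52       34     9.5294
9          41       34     1.4412
Sum = 26.294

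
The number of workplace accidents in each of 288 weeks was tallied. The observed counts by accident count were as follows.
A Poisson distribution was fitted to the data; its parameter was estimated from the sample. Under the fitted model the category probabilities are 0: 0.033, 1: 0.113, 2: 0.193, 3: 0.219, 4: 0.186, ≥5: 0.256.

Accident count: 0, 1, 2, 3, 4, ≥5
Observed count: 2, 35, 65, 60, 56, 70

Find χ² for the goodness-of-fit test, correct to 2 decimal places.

Expected counts E_i = n·p_i: 288×0.033 = 9.504, 288×0.113 = 32.544, 288×0.193 = 55.584, 288×0.219 = 63.072, 288×0.186 = 53.568, 288×0.256 = 73.728.
χ² = (2−9.504)²/9.504 + (35−32.544)²/32.544 + (65−55.584)²/55.584 + (60−63.072)²/63.072 + (56−53.568)²/53.568 + (70−73.728)²/73.728
   = 5.925 + 0.185 + 1.595 + 0.150 + 0.110 + 0.189
Sum = 8.15

8.15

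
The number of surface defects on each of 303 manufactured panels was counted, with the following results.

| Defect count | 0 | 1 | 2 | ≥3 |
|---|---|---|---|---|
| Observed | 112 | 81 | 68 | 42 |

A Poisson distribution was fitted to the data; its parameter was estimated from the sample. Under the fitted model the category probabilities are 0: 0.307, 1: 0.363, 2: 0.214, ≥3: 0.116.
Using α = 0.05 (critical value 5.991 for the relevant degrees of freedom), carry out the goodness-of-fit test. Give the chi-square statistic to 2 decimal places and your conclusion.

13.00; reject

Expected counts E_i = n·p_i: 303×0.307 = 93.021, 303×0.363 = 109.989, 303×0.214 = 64.842, 303×0.116 = 35.148.
0: (112 − 93.021)²/93.021 = 360.202441/93.021 = 3.872
1: (81 − 109.989)²/109.989 = 840.362121/109.989 = 7.640
2: (68 − 64.842)²/64.842 = 9.972964/64.842 = 0.154
≥3: (42 − 35.148)²/35.148 = 46.949904/35.148 = 1.336
Sum = 13.00
df = 2. Since 13.00 > 5.991, we reject H₀.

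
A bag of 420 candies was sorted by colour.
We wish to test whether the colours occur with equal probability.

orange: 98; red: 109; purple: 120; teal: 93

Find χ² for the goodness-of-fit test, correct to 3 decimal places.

4.133

Expected count for each of the 4 categories: 420/4 = 105.
cat         O        E   (O−E)²/E
orange     98      105     0.4667
red       109      105     0.1524
purple    120      105     2.1429
teal       93      105     1.3714
Sum = 4.133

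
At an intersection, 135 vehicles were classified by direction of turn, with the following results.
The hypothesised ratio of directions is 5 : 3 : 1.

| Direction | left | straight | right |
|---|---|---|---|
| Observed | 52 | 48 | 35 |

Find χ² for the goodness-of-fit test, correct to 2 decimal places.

Ratio total = 9. Expected counts: 135×5/9 = 75, 135×3/9 = 45, 135×1/9 = 15.
left: (52 − 75)²/75 = 529/75 = 7.053
straight: (48 − 45)²/45 = 9/45 = 0.200
right: (35 − 15)²/15 = 400/15 = 26.667
Sum = 33.92

33.92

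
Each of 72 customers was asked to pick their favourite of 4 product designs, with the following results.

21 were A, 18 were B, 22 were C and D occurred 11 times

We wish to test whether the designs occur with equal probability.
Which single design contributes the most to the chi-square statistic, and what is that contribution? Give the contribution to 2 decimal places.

D, 2.72

Under H₀ each category has probability 1/4, so each expected count is 72/4 = 18.
χ² = (21−18)²/18 + (18−18)²/18 + (22−18)²/18 + (11−18)²/18
   = 0.500 + 0.000 + 0.889 + 2.722
The largest term is for D: 2.72.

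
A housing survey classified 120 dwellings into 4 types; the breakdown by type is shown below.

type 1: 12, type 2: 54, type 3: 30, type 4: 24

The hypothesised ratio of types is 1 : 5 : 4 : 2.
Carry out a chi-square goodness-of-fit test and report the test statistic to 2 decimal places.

Ratio total = 12. Expected counts: 120×1/12 = 10, 120×5/12 = 50, 120×4/12 = 40, 120×2/12 = 20.
cat         O        E   (O−E)²/E
type 1     12       10      0.400
type 2     54       50      0.320
type 3     30       40      2.500
type 4     24       20      0.800
Sum = 4.02

4.02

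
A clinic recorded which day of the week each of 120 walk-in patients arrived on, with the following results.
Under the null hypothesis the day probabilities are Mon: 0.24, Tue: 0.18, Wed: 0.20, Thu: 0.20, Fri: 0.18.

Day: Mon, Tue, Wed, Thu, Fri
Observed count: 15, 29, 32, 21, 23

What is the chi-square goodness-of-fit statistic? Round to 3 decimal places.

Expected counts E_i = n·p_i: 120×0.24 = 28.8, 120×0.18 = 21.6, 120×0.20 = 24, 120×0.20 = 24, 120×0.18 = 21.6.
χ² = (15−28.8)²/28.8 + (29−21.6)²/21.6 + (32−24)²/24 + (21−24)²/24 + (23−21.6)²/21.6
   = 6.6125 + 2.5352 + 2.6667 + 0.3750 + 0.0907
Sum = 12.280

12.280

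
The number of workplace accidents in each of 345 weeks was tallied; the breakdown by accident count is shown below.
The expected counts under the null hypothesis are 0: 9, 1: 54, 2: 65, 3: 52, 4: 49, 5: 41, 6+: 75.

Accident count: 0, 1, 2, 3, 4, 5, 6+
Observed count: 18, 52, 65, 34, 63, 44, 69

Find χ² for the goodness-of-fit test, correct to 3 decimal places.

20.004

cat         O        E   (O−E)²/E
0          18        9     9.0000
1          52       54     0.0741
2          65       65     0.0000
3          34       52     6.2308
4          63       49     4.0000
5          44       41     0.2195
6+         69       75     0.4800
Sum = 20.004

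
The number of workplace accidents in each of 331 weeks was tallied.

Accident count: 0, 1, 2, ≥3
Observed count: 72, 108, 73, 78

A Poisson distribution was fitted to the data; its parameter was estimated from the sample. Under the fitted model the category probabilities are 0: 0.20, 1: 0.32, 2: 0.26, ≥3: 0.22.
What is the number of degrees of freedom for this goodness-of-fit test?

2

There are k = 4 categories and 1 parameter estimated from the data, so df = 4 − 1 − 1 = 2.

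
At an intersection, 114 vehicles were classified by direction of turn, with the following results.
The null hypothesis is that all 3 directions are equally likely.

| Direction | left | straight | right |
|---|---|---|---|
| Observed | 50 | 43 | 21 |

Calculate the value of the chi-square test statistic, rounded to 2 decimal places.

Expected count for each of the 3 categories: 114/3 = 38.
left: (50 − 38)²/38 = 144/38 = 3.789
straight: (43 − 38)²/38 = 25/38 = 0.658
right: (21 − 38)²/38 = 289/38 = 7.605
Sum = 12.05

12.05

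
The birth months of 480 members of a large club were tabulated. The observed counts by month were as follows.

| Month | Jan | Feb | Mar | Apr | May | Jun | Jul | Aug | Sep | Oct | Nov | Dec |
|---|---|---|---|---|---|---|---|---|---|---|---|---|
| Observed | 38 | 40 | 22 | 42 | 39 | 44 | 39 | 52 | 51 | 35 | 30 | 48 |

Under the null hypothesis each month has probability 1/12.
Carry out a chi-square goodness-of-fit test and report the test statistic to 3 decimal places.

Expected count for each of the 12 categories: 480/12 = 40.
cat         O        E   (O−E)²/E
Jan        38       40     0.1000
Feb        40       40     0.0000
Mar        22       40     8.1000
Apr        42       40     0.1000
May        39       40     0.0250
Jun        44       40     0.4000
Jul        39       40     0.0250
Aug        52       40     3.6000
Sep        51       40     3.0250
Oct        35       40     0.6250
Nov        30       40     2.5000
Dec        48       40     1.6000
Sum = 20.100

20.100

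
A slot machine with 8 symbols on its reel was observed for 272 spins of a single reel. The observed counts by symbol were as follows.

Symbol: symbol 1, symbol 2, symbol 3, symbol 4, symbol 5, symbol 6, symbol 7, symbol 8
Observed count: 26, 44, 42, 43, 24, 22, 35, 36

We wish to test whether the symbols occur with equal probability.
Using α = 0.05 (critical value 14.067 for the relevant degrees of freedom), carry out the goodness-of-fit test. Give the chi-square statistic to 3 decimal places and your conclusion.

Expected count for each of the 8 categories: 272/8 = 34.
symbol 1: (26 − 34)²/34 = 64/34 = 1.8824
symbol 2: (44 − 34)²/34 = 100/34 = 2.9412
symbol 3: (42 − 34)²/34 = 64/34 = 1.8824
symbol 4: (43 − 34)²/34 = 81/34 = 2.3824
symbol 5: (24 − 34)²/34 = 100/34 = 2.9412
symbol 6: (22 − 34)²/34 = 144/34 = 4.2353
symbol 7: (35 − 34)²/34 = 1/34 = 0.0294
symbol 8: (36 − 34)²/34 = 4/34 = 0.1176
Sum = 16.412
df = 7. Since 16.412 > 14.067, we reject H₀.

16.412; reject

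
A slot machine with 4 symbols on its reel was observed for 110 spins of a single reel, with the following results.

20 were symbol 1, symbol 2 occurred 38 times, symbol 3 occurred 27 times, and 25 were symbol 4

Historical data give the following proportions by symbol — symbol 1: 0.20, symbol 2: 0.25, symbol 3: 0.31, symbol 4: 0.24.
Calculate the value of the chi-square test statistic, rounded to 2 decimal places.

Expected counts E_i = n·p_i: 110×0.20 = 22, 110×0.25 = 27.5, 110×0.31 = 34.1, 110×0.24 = 26.4.
symbol 1: (20 − 22)²/22 = 4/22 = 0.182
symbol 2: (38 − 27.5)²/27.5 = 110.25/27.5 = 4.009
symbol 3: (27 − 34.1)²/34.1 = 50.41/34.1 = 1.478
symbol 4: (25 − 26.4)²/26.4 = 1.96/26.4 = 0.074
Sum = 5.74

5.74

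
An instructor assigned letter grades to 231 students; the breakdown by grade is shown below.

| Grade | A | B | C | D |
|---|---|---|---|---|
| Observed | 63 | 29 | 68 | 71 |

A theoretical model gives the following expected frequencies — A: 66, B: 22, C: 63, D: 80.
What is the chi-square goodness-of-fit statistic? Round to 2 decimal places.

3.77

cat         O        E   (O−E)²/E
A          63       66      0.136
B          29       22      2.227
C          68       63      0.397
D          71       80      1.013
Sum = 3.77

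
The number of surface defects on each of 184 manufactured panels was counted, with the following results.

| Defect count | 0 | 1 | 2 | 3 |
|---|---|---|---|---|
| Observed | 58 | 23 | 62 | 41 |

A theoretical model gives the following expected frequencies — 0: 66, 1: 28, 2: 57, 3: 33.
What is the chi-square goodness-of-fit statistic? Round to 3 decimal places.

4.241

χ² = (58−66)²/66 + (23−28)²/28 + (62−57)²/57 + (41−33)²/33
   = 0.9697 + 0.8929 + 0.4386 + 1.9394
Sum = 4.241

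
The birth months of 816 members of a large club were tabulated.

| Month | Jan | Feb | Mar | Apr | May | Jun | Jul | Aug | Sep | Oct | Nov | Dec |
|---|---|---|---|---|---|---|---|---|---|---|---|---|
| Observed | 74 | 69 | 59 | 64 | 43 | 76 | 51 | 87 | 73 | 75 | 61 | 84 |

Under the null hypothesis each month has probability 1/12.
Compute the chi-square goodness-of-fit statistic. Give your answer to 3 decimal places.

Under H₀ each category has probability 1/12, so each expected count is 816/12 = 68.
χ² = (74−68)²/68 + (69−68)²/68 + (59−68)²/68 + (64−68)²/68 + (43−68)²/68 + (76−68)²/68 + (51−68)²/68 + (87−68)²/68 + (73−68)²/68 + (75−68)²/68 + (61−68)²/68 + (84−68)²/68
   = 0.5294 + 0.0147 + 1.1912 + 0.2353 + 9.1912 + 0.9412 + 4.2500 + 5.3088 + 0.3676 + 0.7206 + 0.7206 + 3.7647
Sum = 27.235

27.235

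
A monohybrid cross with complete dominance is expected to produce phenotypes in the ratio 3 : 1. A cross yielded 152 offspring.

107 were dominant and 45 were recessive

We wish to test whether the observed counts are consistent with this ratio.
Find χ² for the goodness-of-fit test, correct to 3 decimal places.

1.719

Ratio total = 4. Expected counts: 152×3/4 = 114, 152×1/4 = 38.
χ² = (107−114)²/114 + (45−38)²/38
   = 0.4298 + 1.2895
Sum = 1.719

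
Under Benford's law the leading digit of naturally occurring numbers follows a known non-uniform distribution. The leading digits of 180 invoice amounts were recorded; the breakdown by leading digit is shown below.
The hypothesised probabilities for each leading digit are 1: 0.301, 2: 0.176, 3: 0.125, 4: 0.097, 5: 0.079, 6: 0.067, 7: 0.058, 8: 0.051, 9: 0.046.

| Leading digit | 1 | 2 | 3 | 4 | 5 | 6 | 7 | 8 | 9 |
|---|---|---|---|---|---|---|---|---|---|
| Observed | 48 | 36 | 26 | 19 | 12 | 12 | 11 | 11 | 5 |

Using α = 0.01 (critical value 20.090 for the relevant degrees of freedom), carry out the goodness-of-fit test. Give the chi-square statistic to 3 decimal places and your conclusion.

Expected counts E_i = n·p_i: 180×0.301 = 54.18, 180×0.176 = 31.68, 180×0.125 = 22.5, 180×0.097 = 17.46, 180×0.079 = 14.22, 180×0.067 = 12.06, 180×0.058 = 10.44, 180×0.051 = 9.18, 180×0.046 = 8.28.
cat         O        E   (O−E)²/E
1          48    54.18     0.7049
2          36    31.68     0.5891
3          26     22.5     0.5444
4          19    17.46     0.1358
5          12    14.22     0.3466
6          12    12.06     0.0003
7          11    10.44     0.0300
8          11     9.18     0.3608
9           5     8.28     1.2993
Sum = 4.011
df = 8. Since 4.011 < 20.090, we do not reject H₀.

4.011; do not reject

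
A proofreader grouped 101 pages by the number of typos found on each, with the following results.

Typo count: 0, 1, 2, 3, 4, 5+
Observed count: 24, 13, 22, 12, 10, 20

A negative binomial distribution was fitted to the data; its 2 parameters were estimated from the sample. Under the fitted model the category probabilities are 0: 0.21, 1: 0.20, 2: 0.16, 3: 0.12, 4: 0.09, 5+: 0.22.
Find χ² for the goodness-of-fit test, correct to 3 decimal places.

Expected counts E_i = n·p_i: 101×0.21 = 21.21, 101×0.20 = 20.2, 101×0.16 = 16.16, 101×0.12 = 12.12, 101×0.09 = 9.09, 101×0.22 = 22.22.
χ² = (24−21.21)²/21.21 + (13−20.2)²/20.2 + (22−16.16)²/16.16 + (12−12.12)²/12.12 + (10−9.09)²/9.09 + (20−22.22)²/22.22
   = 0.3670 + 2.5663 + 2.1105 + 0.0012 + 0.0911 + 0.2218
Sum = 5.358

5.358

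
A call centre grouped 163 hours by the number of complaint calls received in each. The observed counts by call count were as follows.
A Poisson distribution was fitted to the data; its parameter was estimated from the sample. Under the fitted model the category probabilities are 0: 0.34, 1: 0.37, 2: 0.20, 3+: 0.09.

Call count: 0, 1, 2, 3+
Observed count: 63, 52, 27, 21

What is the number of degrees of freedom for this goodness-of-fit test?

2

There are k = 4 categories and 1 parameter estimated from the data, so df = 4 − 1 − 1 = 2.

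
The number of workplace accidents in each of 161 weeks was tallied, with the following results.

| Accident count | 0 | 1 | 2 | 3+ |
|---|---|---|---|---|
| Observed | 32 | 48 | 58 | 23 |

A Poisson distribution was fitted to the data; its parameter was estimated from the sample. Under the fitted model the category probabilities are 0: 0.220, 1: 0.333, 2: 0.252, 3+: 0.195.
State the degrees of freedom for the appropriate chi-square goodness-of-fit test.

There are k = 4 categories and 1 parameter estimated from the data, so df = 4 − 1 − 1 = 2.

2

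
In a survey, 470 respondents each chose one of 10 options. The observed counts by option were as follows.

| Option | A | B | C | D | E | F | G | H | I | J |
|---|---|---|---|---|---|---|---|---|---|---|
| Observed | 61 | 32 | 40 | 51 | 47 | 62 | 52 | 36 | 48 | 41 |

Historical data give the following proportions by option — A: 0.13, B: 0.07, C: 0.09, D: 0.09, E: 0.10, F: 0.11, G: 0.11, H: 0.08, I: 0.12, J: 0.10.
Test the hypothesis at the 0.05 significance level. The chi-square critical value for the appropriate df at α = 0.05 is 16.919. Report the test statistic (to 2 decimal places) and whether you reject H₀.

Expected counts E_i = n·p_i: 470×0.13 = 61.1, 470×0.07 = 32.9, 470×0.09 = 42.3, 470×0.09 = 42.3, 470×0.10 = 47, 470×0.11 = 51.7, 470×0.11 = 51.7, 470×0.08 = 37.6, 470×0.12 = 56.4, 470×0.10 = 47.
cat         O        E   (O−E)²/E
A          61     61.1      0.000
B          32     32.9      0.025
C          40     42.3      0.125
D          51     42.3      1.789
E          47       47      0.000
F          62     51.7      2.052
G          52     51.7      0.002
H          36     37.6      0.068
I          48     56.4      1.251
J          41       47      0.766
Sum = 6.08
df = 9. Since 6.08 < 16.919, we do not reject H₀.

6.08; do not reject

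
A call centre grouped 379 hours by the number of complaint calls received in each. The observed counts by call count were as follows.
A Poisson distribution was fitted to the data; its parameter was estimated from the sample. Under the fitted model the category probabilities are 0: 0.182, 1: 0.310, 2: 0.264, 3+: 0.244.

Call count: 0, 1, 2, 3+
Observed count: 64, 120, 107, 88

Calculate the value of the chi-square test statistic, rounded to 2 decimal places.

1.11

Expected counts E_i = n·p_i: 379×0.182 = 68.978, 379×0.310 = 117.49, 379×0.264 = 100.056, 379×0.244 = 92.476.
χ² = (64−68.978)²/68.978 + (120−117.49)²/117.49 + (107−100.056)²/100.056 + (88−92.476)²/92.476
   = 0.359 + 0.054 + 0.482 + 0.217
Sum = 1.11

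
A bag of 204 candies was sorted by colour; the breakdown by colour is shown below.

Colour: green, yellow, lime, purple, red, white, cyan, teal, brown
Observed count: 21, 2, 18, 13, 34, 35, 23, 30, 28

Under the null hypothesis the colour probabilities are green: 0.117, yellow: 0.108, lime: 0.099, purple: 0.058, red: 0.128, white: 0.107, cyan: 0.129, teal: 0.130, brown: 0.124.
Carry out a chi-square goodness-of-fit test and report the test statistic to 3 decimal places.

Expected counts E_i = n·p_i: 204×0.117 = 23.868, 204×0.108 = 22.032, 204×0.099 = 20.196, 204×0.058 = 11.832, 204×0.128 = 26.112, 204×0.107 = 21.828, 204×0.129 = 26.316, 204×0.130 = 26.52, 204×0.124 = 25.296.
cat         O        E   (O−E)²/E
green      21   23.868     0.3446
yellow      2   22.032    18.2136
lime       18   20.196     0.2388
purple     13   11.832     0.1153
red        34   26.112     2.3828
white      35   21.828     7.9486
cyan       23   26.316     0.4178
teal       30    26.52     0.4567
brown      28   25.296     0.2890
Sum = 30.407

30.407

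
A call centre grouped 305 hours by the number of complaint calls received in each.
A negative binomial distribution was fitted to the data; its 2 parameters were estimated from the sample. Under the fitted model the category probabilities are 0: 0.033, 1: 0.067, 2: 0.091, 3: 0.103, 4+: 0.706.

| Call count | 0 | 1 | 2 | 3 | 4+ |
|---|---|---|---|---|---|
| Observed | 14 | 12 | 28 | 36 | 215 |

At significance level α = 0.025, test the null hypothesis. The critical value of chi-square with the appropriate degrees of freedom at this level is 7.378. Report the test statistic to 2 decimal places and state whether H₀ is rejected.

5.69; do not reject

Expected counts E_i = n·p_i: 305×0.033 = 10.065, 305×0.067 = 20.435, 305×0.091 = 27.755, 305×0.103 = 31.415, 305×0.706 = 215.33.
cat         O        E   (O−E)²/E
0          14   10.065      1.538
1          12   20.435      3.482
2          28   27.755      0.002
3          36   31.415      0.669
4+        215   215.33      0.001
Sum = 5.69
df = 2. Since 5.69 < 7.378, we do not reject H₀.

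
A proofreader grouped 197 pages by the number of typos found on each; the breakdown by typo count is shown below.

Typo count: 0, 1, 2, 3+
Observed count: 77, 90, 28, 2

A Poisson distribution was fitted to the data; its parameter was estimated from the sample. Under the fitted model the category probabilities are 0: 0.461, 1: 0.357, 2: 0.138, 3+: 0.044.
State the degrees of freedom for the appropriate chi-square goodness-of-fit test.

2

There are k = 4 categories and 1 parameter estimated from the data, so df = 4 − 1 − 1 = 2.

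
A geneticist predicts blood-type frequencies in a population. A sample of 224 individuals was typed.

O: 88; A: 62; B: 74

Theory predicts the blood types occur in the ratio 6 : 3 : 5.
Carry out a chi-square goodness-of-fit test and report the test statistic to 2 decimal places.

5.20

Ratio total = 14. Expected counts: 224×6/14 = 96, 224×3/14 = 48, 224×5/14 = 80.
O: (88 − 96)²/96 = 64/96 = 0.667
A: (62 − 48)²/48 = 196/48 = 4.083
B: (74 − 80)²/80 = 36/80 = 0.450
Sum = 5.20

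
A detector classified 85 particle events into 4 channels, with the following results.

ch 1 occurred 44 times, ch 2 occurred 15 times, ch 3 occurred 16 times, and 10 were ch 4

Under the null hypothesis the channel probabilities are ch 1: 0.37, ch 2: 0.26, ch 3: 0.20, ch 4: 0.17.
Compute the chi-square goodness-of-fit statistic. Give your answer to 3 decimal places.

Expected counts E_i = n·p_i: 85×0.37 = 31.45, 85×0.26 = 22.1, 85×0.20 = 17, 85×0.17 = 14.45.
cat         O        E   (O−E)²/E
ch 1       44    31.45     5.0080
ch 2       15     22.1     2.2810
ch 3       16       17     0.0588
ch 4       10    14.45     1.3704
Sum = 8.718

8.718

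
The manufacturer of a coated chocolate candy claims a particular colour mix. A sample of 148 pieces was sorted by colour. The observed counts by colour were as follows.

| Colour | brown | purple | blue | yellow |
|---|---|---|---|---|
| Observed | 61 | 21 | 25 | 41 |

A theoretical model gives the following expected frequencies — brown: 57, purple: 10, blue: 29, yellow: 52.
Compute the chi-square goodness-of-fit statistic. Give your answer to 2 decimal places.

brown: (61 − 57)²/57 = 16/57 = 0.281
purple: (21 − 10)²/10 = 121/10 = 12.100
blue: (25 − 29)²/29 = 16/29 = 0.552
yellow: (41 − 52)²/52 = 121/52 = 2.327
Sum = 15.26

15.26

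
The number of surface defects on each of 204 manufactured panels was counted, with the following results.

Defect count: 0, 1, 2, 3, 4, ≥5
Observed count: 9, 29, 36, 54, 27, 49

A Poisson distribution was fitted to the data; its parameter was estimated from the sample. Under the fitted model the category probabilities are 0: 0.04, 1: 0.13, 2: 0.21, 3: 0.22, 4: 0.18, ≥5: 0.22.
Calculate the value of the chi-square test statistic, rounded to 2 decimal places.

Expected counts E_i = n·p_i: 204×0.04 = 8.16, 204×0.13 = 26.52, 204×0.21 = 42.84, 204×0.22 = 44.88, 204×0.18 = 36.72, 204×0.22 = 44.88.
0: (9 − 8.16)²/8.16 = 0.7056/8.16 = 0.086
1: (29 − 26.52)²/26.52 = 6.1504/26.52 = 0.232
2: (36 − 42.84)²/42.84 = 46.7856/42.84 = 1.092
3: (54 − 44.88)²/44.88 = 83.1744/44.88 = 1.853
4: (27 − 36.72)²/36.72 = 94.4784/36.72 = 2.573
≥5: (49 − 44.88)²/44.88 = 16.9744/44.88 = 0.378
Sum = 6.21

6.21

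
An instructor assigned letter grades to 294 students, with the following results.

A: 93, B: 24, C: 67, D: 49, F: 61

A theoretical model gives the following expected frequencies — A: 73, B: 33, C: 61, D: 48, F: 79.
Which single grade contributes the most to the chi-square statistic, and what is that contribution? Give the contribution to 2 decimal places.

cat         O        E   (O−E)²/E
A          93       73      5.479
B          24       33      2.455
C          67       61      0.590
D          49       48      0.021
F          61       79      4.101
The largest term is for A: 5.48.

A, 5.48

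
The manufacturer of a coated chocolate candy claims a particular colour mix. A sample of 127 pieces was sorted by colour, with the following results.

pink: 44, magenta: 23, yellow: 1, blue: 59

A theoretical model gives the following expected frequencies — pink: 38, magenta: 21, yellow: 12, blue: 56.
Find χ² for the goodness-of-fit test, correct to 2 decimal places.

χ² = (44−38)²/38 + (23−21)²/21 + (1−12)²/12 + (59−56)²/56
   = 0.947 + 0.190 + 10.083 + 0.161
Sum = 11.38

11.38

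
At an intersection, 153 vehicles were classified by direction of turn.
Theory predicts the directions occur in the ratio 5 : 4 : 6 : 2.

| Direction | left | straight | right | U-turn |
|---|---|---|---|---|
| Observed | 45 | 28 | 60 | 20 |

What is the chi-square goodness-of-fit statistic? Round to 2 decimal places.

Ratio total = 17. Expected counts: 153×5/17 = 45, 153×4/17 = 36, 153×6/17 = 54, 153×2/17 = 18.
left: (45 − 45)²/45 = 0/45 = 0.000
straight: (28 − 36)²/36 = 64/36 = 1.778
right: (60 − 54)²/54 = 36/54 = 0.667
U-turn: (20 − 18)²/18 = 4/18 = 0.222
Sum = 2.67

2.67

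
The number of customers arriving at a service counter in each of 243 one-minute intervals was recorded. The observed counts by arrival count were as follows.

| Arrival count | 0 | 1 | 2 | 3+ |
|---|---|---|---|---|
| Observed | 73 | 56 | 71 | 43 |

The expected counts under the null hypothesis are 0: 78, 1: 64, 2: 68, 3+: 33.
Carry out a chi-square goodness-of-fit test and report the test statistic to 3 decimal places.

4.483

χ² = (73−78)²/78 + (56−64)²/64 + (71−68)²/68 + (43−33)²/33
   = 0.3205 + 1.0000 + 0.1324 + 3.0303
Sum = 4.483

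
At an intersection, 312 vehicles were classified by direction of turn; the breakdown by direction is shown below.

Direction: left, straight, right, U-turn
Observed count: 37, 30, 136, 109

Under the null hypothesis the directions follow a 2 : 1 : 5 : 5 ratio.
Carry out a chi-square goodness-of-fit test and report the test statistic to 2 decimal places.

7.16

Ratio total = 13. Expected counts: 312×2/13 = 48, 312×1/13 = 24, 312×5/13 = 120, 312×5/13 = 120.
χ² = (37−48)²/48 + (30−24)²/24 + (136−120)²/120 + (109−120)²/120
   = 2.521 + 1.500 + 2.133 + 1.008
Sum = 7.16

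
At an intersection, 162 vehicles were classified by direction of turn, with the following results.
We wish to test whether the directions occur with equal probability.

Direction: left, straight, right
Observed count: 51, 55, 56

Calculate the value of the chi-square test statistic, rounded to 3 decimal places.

Under H₀ each category has probability 1/3, so each expected count is 162/3 = 54.
χ² = (51−54)²/54 + (55−54)²/54 + (56−54)²/54
   = 0.1667 + 0.0185 + 0.0741
Sum = 0.259

0.259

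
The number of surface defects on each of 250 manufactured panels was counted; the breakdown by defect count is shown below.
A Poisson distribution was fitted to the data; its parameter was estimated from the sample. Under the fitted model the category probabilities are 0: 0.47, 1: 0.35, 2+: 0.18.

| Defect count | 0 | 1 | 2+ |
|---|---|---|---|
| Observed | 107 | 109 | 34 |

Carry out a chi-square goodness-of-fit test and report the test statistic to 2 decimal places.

Expected counts E_i = n·p_i: 250×0.47 = 117.5, 250×0.35 = 87.5, 250×0.18 = 45.
0: (107 − 117.5)²/117.5 = 110.25/117.5 = 0.938
1: (109 − 87.5)²/87.5 = 462.25/87.5 = 5.283
2+: (34 − 45)²/45 = 121/45 = 2.689
Sum = 8.91

8.91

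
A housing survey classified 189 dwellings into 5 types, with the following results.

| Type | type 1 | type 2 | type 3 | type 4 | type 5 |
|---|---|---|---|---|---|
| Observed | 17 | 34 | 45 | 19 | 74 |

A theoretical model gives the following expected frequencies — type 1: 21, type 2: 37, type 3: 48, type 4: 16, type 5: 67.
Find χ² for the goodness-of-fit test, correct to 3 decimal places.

χ² = (17−21)²/21 + (34−37)²/37 + (45−48)²/48 + (19−16)²/16 + (74−67)²/67
   = 0.7619 + 0.2432 + 0.1875 + 0.5625 + 0.7313
Sum = 2.486

2.486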